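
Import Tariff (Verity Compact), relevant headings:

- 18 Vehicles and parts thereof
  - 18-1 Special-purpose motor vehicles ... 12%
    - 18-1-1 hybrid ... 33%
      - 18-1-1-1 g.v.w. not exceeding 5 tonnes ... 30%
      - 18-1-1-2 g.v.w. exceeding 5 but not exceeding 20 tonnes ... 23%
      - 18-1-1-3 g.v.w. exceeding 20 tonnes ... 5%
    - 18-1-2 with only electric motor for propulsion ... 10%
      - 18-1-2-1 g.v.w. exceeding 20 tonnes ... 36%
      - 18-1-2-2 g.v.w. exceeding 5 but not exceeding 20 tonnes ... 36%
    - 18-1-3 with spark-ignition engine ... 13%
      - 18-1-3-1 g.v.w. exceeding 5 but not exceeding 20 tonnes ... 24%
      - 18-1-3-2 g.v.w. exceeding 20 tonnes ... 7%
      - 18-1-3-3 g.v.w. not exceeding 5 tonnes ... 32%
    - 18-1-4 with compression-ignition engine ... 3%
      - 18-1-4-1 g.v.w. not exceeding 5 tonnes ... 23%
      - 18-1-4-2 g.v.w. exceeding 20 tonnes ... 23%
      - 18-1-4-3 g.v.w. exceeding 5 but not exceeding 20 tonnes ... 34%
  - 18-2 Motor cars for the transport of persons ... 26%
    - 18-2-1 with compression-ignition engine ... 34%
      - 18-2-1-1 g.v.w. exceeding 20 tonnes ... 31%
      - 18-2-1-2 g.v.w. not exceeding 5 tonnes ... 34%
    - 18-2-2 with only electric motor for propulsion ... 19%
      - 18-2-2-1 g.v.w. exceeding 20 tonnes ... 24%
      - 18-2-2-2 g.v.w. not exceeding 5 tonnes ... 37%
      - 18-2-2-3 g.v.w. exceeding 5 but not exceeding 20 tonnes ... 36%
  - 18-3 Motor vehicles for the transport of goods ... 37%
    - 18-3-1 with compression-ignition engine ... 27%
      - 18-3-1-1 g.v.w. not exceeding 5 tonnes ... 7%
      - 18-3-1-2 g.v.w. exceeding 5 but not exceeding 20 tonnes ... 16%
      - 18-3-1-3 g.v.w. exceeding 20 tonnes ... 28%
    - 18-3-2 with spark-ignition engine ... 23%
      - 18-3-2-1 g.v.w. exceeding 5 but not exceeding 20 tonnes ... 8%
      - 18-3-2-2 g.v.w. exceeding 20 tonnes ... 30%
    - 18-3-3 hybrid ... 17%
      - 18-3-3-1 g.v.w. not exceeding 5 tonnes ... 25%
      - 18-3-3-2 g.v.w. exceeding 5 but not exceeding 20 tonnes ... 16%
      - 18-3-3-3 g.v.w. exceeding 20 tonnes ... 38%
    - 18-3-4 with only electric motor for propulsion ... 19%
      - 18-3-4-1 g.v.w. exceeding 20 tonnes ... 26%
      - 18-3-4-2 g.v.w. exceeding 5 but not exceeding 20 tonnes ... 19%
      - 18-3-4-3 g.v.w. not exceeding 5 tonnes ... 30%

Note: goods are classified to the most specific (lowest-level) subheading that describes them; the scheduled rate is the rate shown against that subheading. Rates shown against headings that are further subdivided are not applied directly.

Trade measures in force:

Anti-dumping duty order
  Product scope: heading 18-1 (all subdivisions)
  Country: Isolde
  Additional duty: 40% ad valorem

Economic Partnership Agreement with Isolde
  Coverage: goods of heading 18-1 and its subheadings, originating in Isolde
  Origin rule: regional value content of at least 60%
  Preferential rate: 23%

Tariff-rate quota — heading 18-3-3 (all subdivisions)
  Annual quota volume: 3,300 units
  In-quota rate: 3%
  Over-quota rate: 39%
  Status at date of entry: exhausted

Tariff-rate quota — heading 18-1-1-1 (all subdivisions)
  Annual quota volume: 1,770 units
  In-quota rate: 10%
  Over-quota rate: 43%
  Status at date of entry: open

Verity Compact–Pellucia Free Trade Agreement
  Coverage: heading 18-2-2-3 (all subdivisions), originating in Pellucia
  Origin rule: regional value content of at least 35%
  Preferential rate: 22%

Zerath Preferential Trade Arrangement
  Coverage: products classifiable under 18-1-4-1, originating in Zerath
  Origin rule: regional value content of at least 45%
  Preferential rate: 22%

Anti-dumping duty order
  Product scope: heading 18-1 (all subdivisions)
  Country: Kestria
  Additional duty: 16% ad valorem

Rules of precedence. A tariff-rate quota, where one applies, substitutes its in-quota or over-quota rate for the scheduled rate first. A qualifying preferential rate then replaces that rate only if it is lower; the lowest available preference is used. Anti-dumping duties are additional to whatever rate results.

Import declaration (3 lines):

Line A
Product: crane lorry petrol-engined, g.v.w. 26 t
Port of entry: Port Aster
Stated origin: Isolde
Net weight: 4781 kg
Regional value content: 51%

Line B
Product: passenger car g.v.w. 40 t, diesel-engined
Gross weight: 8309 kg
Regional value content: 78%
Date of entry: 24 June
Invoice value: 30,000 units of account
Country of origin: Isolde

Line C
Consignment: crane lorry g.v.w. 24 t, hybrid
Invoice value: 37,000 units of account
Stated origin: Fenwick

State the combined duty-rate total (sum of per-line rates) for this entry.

Line A: crane lorry → 18-1; petrol-engined → 18-1-3; g.v.w. 26 t → 18-1-3-2. Scheduled 7%. Isolde agreement on 18-1: RVC < 60%; anti-dumping (Isolde, 18-1): +40%; total 7% + 40% = 47%. → 47%.
Line B: passenger car → 18-2; diesel-engined → 18-2-1; g.v.w. 40 t → 18-2-1-1. Scheduled 31%. Isolde agreement on 18-1: 18-2-1-1 not covered. → 31%.
Line C: crane lorry → 18-1; hybrid → 18-1-1; g.v.w. 24 t → 18-1-1-3. Scheduled 5%. No special measure applies. → 5%.
Sum: 47% + 31% + 5% = 83%.

83%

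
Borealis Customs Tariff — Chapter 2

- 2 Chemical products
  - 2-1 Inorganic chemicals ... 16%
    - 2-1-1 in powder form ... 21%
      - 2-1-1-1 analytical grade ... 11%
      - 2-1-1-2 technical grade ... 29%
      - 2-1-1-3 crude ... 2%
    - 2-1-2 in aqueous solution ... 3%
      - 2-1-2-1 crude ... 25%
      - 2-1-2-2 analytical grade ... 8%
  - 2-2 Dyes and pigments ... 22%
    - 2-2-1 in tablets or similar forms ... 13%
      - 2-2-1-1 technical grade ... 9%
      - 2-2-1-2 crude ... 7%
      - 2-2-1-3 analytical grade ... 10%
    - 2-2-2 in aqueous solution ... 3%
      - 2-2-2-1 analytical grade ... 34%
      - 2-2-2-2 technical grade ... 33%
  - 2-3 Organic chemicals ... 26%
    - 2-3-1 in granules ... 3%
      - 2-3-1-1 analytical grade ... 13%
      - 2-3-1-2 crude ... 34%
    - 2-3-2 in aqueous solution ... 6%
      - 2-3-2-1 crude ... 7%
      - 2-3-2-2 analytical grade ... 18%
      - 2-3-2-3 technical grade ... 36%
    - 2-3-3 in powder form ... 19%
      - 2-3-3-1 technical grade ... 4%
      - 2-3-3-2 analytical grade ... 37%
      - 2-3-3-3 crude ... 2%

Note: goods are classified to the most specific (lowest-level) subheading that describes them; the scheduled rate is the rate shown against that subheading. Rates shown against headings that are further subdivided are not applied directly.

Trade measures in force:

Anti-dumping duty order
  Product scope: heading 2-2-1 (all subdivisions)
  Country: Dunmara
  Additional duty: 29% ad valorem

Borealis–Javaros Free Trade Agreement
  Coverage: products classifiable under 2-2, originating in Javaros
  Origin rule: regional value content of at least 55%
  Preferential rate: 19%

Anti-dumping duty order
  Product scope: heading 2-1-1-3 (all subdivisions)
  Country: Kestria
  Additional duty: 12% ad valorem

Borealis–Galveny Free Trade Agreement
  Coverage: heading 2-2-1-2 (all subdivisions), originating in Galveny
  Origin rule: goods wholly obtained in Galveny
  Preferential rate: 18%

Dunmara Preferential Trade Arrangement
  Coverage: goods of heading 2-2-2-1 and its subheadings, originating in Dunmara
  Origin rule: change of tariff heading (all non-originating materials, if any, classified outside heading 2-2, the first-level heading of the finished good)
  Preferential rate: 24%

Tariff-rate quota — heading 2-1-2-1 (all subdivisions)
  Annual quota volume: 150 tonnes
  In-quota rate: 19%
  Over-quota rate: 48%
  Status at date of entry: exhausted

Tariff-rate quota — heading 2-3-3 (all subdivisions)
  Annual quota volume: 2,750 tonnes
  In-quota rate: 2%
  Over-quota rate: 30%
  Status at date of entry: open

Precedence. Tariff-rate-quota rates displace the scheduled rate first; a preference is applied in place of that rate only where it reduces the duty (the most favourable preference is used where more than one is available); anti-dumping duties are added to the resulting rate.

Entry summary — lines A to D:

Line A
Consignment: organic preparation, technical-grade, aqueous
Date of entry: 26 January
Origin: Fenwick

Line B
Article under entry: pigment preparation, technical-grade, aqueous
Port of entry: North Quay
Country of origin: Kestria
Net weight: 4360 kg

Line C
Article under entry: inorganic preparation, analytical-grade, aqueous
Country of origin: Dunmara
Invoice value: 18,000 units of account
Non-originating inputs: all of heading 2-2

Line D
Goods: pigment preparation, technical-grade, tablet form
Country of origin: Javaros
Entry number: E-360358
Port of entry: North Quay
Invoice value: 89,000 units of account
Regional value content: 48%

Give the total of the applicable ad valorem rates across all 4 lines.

Line A: organic → 2-3; aqueous → 2-3-2; technical-grade → 2-3-2-3. Scheduled 36%. No special measure applies. → 36%.
Line B: pigment → 2-2; aqueous → 2-2-2; technical-grade → 2-2-2-2. Scheduled 33%. No special measure applies. → 33%.
Line C: inorganic → 2-1; aqueous → 2-1-2; analytical-grade → 2-1-2-2. Scheduled 8%. Dunmara agreement on 2-2-2-1: 2-1-2-2 not covered. → 8%.
Line D: pigment → 2-2; tablet form → 2-2-1; technical-grade → 2-2-1-1. Scheduled 9%. Javaros agreement on 2-2: RVC < 55%. → 9%.
Sum: 36% + 33% + 8% + 9% = 86%.

86%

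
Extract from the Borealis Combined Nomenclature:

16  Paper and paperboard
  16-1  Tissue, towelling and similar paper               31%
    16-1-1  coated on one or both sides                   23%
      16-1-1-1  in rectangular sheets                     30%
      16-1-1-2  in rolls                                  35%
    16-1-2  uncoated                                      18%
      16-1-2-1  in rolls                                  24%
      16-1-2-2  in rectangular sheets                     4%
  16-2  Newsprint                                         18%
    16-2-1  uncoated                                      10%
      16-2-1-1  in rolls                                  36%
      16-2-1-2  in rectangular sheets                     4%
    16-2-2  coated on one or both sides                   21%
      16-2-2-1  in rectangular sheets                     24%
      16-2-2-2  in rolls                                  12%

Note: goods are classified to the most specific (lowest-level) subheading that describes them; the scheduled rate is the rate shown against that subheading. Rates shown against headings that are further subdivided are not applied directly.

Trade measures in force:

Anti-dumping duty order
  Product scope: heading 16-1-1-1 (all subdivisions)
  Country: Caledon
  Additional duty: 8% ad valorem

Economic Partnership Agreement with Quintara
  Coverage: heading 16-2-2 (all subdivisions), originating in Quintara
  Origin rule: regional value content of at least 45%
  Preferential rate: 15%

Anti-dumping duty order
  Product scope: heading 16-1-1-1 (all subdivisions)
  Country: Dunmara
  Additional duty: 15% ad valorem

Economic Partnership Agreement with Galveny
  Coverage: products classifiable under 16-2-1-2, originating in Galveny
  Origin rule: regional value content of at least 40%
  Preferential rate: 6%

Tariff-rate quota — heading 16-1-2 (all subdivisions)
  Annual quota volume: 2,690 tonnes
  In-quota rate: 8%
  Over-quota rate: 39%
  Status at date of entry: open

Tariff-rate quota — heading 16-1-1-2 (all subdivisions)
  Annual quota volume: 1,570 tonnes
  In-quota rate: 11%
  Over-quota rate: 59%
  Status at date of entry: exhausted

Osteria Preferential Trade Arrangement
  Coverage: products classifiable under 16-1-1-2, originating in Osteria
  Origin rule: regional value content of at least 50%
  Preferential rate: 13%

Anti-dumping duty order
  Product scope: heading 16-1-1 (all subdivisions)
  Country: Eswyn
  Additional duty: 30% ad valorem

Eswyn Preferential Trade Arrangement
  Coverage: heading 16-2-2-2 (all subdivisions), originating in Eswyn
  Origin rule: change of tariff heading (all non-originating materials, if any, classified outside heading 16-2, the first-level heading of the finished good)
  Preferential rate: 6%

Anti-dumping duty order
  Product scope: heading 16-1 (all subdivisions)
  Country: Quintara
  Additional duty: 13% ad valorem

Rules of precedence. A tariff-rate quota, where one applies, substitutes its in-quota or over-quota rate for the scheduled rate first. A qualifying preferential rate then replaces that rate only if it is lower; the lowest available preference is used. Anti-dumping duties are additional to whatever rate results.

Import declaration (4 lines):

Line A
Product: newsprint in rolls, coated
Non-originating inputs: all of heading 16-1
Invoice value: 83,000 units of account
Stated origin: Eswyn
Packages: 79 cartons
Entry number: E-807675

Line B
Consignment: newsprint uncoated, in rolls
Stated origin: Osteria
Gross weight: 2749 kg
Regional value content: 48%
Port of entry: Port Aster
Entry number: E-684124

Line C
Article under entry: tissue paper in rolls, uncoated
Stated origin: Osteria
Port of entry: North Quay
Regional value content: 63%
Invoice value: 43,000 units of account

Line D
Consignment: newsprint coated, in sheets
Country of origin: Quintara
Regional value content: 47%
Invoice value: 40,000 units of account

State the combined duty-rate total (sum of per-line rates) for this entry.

65%

Line A: newsprint → 16-2; coated → 16-2-2; in rolls → 16-2-2-2. Scheduled 12%. Eswyn agreement on 16-2-2-2: CTH met → 6% available; preferential 6%. → 6%.
Line B: newsprint → 16-2; uncoated → 16-2-1; in rolls → 16-2-1-1. Scheduled 36%. Osteria agreement on 16-1-1-2: 16-2-1-1 not covered. → 36%.
Line C: tissue paper → 16-1; uncoated → 16-1-2; in rolls → 16-1-2-1. Scheduled 24%. quota on 16-1-2 open → in-quota 8%; Osteria agreement on 16-1-1-2: 16-1-2-1 not covered. → 8%.
Line D: newsprint → 16-2; coated → 16-2-2; in sheets → 16-2-2-1. Scheduled 24%. Quintara agreement on 16-2-2: RVC ≥ 45% → 15% available; preferential 15%. → 15%.
Sum: 6% + 36% + 8% + 15% = 65%.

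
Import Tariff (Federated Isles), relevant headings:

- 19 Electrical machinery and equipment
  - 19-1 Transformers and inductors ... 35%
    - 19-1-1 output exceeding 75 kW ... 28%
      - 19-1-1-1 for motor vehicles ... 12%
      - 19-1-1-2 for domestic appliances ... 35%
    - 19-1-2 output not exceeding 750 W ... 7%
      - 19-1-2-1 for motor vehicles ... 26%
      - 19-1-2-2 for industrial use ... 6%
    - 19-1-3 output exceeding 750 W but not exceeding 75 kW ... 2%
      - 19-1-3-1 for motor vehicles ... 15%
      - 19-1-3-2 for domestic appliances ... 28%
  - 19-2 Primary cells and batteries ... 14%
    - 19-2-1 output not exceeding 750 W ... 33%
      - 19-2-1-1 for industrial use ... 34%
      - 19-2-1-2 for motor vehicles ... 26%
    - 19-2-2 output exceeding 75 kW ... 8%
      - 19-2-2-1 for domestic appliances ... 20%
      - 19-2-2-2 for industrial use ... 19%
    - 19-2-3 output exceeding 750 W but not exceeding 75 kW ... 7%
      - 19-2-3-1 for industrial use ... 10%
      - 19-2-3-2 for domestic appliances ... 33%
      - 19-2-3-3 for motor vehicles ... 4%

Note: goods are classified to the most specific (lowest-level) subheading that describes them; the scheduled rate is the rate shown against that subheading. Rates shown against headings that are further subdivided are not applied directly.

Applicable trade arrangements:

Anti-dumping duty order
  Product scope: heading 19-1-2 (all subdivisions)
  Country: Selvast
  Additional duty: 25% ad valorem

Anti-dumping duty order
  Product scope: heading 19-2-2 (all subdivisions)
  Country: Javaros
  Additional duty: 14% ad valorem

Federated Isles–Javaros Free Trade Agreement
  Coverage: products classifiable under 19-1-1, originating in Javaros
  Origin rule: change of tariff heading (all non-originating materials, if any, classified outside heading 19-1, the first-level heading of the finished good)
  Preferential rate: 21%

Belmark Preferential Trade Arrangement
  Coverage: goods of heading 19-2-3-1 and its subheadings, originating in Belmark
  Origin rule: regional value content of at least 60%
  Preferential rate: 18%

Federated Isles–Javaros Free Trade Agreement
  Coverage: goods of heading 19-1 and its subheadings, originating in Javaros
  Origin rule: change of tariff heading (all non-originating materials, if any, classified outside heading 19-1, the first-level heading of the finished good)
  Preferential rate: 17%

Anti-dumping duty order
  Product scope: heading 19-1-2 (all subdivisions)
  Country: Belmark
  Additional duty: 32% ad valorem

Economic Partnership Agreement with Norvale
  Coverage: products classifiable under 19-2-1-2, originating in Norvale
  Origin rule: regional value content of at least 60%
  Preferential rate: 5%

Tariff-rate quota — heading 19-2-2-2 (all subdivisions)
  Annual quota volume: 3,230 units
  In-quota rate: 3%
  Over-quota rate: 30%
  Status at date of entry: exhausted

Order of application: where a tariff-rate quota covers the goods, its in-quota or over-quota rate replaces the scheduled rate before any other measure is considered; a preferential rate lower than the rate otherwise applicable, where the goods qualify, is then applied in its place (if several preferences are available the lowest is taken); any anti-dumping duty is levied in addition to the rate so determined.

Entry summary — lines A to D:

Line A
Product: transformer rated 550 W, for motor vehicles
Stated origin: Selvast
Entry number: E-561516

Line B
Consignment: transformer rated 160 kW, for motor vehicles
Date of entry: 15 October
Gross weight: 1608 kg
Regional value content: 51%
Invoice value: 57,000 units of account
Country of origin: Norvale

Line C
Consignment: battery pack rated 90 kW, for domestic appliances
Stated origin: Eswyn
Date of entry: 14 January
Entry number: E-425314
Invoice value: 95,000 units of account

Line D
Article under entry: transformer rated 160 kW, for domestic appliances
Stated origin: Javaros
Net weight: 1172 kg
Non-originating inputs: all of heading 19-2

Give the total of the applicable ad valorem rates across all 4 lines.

100%

Line A: transformer → 19-1; rated 550 W → 19-1-2; for motor vehicles → 19-1-2-1. Scheduled 26%. anti-dumping (Selvast, 19-1-2): +25%; total 26% + 25% = 51%. → 51%.
Line B: transformer → 19-1; rated 160 kW → 19-1-1; for motor vehicles → 19-1-1-1. Scheduled 12%. Norvale agreement on 19-2-1-2: 19-1-1-1 not covered. → 12%.
Line C: battery pack → 19-2; rated 90 kW → 19-2-2; for domestic appliances → 19-2-2-1. Scheduled 20%. No special measure applies. → 20%.
Line D: transformer → 19-1; rated 160 kW → 19-1-1; for domestic appliances → 19-1-1-2. Scheduled 35%. Javaros agreement on 19-1-1: CTH met → 21% available; Javaros agreement on 19-1: CTH met → 17% available; preferential 17%. → 17%.
Sum: 51% + 12% + 20% + 17% = 100%.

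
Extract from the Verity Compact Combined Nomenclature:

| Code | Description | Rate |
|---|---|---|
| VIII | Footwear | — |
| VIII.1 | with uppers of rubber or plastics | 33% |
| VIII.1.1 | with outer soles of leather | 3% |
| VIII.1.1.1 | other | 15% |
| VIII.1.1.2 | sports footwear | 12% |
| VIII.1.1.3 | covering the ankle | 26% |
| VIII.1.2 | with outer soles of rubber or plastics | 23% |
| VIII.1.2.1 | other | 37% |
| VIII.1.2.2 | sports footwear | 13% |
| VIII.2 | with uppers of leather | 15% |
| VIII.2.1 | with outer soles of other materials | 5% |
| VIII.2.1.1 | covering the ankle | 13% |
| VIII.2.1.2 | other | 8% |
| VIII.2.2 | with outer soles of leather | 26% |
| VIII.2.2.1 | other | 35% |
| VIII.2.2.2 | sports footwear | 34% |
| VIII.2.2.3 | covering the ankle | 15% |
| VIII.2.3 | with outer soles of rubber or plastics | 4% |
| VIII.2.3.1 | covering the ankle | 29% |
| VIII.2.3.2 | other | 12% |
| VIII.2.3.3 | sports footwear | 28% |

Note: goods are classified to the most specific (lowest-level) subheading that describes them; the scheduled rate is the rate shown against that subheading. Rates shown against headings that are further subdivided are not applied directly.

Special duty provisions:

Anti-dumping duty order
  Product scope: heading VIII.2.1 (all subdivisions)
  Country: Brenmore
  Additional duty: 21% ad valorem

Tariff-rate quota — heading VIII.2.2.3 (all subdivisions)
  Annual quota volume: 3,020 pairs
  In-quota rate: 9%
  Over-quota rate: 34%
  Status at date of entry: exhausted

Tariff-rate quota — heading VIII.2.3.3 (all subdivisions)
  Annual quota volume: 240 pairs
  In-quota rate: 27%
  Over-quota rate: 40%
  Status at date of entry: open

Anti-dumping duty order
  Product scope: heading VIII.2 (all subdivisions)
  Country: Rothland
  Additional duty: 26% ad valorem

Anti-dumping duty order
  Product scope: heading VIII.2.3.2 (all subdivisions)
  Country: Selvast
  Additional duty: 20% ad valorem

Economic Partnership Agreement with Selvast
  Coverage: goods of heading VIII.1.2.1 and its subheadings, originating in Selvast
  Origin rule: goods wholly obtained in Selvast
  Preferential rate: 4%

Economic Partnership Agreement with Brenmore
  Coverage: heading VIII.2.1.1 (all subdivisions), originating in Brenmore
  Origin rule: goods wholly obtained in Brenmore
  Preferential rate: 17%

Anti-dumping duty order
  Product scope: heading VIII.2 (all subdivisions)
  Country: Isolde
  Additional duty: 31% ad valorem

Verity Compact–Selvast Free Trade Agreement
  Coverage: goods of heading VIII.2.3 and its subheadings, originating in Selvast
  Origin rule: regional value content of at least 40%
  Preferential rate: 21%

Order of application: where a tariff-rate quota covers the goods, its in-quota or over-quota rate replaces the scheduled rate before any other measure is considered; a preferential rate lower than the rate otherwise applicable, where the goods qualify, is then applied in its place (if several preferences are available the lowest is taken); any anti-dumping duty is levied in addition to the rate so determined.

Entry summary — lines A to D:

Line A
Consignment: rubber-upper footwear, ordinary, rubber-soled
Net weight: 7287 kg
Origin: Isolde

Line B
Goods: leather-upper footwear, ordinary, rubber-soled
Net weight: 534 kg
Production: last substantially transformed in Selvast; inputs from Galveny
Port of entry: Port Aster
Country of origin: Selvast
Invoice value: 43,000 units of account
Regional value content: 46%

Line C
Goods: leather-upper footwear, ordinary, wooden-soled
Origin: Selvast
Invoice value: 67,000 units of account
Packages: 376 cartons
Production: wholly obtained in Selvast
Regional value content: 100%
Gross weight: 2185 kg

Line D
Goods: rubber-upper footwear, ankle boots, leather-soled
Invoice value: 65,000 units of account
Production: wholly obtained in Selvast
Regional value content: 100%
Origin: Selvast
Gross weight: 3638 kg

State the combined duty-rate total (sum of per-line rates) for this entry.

103%

Line A: rubber-upper → VIII.1; rubber-soled → VIII.1.2; ordinary → VIII.1.2.1. Scheduled 37%. No special measure applies. → 37%.
Line B: leather-upper → VIII.2; rubber-soled → VIII.2.3; ordinary → VIII.2.3.2. Scheduled 12%. Selvast agreement on VIII.1.2.1: VIII.2.3.2 not covered; Selvast agreement on VIII.2.3: RVC ≥ 40% → 21% available; preference 21% not lower than 12% → no reduction; anti-dumping (Selvast, VIII.2.3.2): +20%; total 12% + 20% = 32%. → 32%.
Line C: leather-upper → VIII.2; wooden-soled → VIII.2.1; ordinary → VIII.2.1.2. Scheduled 8%. Selvast agreement on VIII.1.2.1: VIII.2.1.2 not covered; Selvast agreement on VIII.2.3: VIII.2.1.2 not covered. → 8%.
Line D: rubber-upper → VIII.1; leather-soled → VIII.1.1; ankle boots → VIII.1.1.3. Scheduled 26%. Selvast agreement on VIII.1.2.1: VIII.1.1.3 not covered; Selvast agreement on VIII.2.3: VIII.1.1.3 not covered. → 26%.
Sum: 37% + 32% + 8% + 26% = 103%.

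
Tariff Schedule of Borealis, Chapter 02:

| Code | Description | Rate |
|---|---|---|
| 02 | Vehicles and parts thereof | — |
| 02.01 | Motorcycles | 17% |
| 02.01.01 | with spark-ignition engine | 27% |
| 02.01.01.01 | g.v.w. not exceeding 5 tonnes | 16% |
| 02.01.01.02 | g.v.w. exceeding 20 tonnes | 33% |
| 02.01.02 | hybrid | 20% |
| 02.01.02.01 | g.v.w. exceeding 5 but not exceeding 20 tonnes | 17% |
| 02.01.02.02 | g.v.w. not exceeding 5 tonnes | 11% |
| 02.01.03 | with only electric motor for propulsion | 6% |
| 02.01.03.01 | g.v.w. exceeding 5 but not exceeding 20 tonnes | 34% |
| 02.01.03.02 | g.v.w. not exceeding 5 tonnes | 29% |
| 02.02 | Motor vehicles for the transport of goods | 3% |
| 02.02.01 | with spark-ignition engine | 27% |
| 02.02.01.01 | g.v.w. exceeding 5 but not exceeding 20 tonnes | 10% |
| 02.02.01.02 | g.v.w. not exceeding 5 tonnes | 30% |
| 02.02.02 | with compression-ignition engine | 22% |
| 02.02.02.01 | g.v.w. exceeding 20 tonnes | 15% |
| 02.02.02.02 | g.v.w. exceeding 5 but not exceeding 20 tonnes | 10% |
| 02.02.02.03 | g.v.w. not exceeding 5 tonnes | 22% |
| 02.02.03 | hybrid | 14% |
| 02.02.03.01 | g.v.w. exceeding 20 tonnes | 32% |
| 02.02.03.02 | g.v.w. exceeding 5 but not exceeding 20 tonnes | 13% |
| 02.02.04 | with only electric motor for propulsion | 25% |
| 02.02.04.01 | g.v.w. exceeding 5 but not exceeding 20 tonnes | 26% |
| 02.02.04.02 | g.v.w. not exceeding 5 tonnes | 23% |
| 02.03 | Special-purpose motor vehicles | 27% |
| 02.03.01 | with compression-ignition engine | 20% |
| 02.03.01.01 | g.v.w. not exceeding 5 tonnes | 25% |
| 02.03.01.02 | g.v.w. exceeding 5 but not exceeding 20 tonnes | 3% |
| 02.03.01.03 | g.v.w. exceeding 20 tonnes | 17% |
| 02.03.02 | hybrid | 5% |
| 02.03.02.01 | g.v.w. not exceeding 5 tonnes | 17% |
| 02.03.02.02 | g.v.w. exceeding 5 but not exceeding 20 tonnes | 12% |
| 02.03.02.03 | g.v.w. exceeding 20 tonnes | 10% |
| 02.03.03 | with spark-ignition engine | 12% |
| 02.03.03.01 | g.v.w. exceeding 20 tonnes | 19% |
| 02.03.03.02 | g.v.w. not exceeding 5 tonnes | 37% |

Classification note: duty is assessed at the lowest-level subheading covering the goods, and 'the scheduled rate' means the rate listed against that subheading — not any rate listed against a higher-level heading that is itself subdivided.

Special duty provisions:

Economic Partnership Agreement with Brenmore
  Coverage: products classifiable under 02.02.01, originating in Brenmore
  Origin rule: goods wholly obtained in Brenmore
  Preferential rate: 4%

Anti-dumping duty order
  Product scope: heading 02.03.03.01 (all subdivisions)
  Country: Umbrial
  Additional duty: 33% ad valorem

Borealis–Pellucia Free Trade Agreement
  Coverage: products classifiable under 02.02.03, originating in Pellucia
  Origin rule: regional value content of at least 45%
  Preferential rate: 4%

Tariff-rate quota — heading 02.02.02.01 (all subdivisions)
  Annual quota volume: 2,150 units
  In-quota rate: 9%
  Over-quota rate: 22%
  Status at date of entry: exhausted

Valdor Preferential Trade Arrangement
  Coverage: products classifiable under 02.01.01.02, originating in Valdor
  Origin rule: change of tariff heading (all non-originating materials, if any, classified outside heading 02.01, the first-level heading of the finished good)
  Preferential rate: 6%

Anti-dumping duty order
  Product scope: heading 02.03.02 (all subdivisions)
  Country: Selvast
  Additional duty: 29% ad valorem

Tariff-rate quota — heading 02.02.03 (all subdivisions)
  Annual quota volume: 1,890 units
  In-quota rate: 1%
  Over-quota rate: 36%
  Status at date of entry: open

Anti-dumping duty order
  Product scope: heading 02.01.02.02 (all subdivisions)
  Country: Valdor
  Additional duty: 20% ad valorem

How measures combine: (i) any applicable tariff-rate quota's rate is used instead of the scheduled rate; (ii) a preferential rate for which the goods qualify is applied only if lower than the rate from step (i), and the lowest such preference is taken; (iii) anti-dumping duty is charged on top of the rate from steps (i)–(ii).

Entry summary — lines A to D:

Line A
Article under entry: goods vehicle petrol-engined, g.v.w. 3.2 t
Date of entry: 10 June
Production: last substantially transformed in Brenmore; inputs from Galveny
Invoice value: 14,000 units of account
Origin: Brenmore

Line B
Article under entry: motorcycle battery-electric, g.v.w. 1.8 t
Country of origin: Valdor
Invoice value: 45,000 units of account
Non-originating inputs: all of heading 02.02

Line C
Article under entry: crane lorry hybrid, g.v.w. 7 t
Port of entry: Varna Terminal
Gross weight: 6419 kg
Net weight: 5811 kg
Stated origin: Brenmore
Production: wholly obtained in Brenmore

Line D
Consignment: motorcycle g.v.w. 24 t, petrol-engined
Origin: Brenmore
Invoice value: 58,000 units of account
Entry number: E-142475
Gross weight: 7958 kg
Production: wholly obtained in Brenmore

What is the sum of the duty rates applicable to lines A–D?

104%

Line A: goods vehicle → 02.02; petrol-engined → 02.02.01; g.v.w. 3.2 t → 02.02.01.02. Scheduled 30%. Brenmore agreement on 02.02.01: not wholly obtained. → 30%.
Line B: motorcycle → 02.01; battery-electric → 02.01.03; g.v.w. 1.8 t → 02.01.03.02. Scheduled 29%. Valdor agreement on 02.01.01.02: 02.01.03.02 not covered. → 29%.
Line C: crane lorry → 02.03; hybrid → 02.03.02; g.v.w. 7 t → 02.03.02.02. Scheduled 12%. Brenmore agreement on 02.02.01: 02.03.02.02 not covered. → 12%.
Line D: motorcycle → 02.01; petrol-engined → 02.01.01; g.v.w. 24 t → 02.01.01.02. Scheduled 33%. Brenmore agreement on 02.02.01: 02.01.01.02 not covered. → 33%.
Sum: 30% + 29% + 12% + 33% = 104%.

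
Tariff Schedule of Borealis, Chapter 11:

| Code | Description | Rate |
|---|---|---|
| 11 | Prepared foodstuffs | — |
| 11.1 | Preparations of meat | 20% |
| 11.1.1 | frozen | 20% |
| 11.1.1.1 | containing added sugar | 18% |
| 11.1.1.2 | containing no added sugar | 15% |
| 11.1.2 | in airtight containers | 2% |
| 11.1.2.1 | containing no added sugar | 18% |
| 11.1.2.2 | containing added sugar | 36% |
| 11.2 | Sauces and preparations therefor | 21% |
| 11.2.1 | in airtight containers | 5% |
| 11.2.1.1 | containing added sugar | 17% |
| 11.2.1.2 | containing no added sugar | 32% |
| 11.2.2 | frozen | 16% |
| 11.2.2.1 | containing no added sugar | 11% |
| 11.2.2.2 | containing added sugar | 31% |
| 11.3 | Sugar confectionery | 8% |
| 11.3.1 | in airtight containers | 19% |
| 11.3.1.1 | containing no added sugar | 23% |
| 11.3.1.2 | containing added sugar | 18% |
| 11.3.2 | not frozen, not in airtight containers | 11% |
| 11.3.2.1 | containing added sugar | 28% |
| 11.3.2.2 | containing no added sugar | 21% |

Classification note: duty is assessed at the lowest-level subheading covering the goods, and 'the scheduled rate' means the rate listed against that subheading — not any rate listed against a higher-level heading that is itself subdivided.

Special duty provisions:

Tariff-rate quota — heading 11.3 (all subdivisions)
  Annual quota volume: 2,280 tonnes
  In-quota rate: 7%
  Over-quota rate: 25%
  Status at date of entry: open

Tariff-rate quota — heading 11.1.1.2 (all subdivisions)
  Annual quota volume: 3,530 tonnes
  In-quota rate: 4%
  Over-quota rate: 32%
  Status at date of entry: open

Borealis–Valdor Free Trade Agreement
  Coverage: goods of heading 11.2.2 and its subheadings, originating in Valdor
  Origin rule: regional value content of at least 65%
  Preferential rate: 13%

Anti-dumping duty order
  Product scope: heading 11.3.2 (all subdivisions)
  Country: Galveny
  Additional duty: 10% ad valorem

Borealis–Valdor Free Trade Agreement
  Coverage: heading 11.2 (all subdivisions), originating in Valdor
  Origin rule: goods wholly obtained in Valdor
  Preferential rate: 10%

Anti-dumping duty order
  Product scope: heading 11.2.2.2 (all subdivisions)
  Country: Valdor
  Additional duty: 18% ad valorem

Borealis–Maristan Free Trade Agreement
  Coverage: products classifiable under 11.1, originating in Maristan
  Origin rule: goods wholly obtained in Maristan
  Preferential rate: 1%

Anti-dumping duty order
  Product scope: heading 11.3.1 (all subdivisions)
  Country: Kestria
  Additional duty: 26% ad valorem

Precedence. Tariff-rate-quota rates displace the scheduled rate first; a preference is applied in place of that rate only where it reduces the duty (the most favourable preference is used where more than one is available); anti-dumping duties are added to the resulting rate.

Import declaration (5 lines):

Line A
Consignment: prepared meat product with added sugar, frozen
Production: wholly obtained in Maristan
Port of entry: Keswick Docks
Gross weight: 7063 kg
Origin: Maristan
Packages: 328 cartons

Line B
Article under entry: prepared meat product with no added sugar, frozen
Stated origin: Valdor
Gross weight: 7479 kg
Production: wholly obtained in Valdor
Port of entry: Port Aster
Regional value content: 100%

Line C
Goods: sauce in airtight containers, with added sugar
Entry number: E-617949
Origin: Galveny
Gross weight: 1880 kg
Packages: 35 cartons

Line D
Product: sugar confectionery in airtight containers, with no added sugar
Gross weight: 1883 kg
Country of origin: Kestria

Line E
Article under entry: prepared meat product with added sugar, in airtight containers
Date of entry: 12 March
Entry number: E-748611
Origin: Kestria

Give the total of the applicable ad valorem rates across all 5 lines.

91%

Line A: prepared meat product → 11.1; frozen → 11.1.1; with added sugar → 11.1.1.1. Scheduled 18%. Maristan agreement on 11.1: wholly obtained → 1% available; preferential 1%. → 1%.
Line B: prepared meat product → 11.1; frozen → 11.1.1; with no added sugar → 11.1.1.2. Scheduled 15%. quota on 11.1.1.2 open → in-quota 4%; Valdor agreement on 11.2.2: 11.1.1.2 not covered; Valdor agreement on 11.2: 11.1.1.2 not covered. → 4%.
Line C: sauce → 11.2; in airtight containers → 11.2.1; with added sugar → 11.2.1.1. Scheduled 17%. No special measure applies. → 17%.
Line D: sugar confectionery → 11.3; in airtight containers → 11.3.1; with no added sugar → 11.3.1.1. Scheduled 23%. quota on 11.3 open → in-quota 7%; anti-dumping (Kestria, 11.3.1): +26%; total 7% + 26% = 33%. → 33%.
Line E: prepared meat product → 11.1; in airtight containers → 11.1.2; with added sugar → 11.1.2.2. Scheduled 36%. No special measure applies. → 36%.
Sum: 1% + 4% + 17% + 33% + 36% = 91%.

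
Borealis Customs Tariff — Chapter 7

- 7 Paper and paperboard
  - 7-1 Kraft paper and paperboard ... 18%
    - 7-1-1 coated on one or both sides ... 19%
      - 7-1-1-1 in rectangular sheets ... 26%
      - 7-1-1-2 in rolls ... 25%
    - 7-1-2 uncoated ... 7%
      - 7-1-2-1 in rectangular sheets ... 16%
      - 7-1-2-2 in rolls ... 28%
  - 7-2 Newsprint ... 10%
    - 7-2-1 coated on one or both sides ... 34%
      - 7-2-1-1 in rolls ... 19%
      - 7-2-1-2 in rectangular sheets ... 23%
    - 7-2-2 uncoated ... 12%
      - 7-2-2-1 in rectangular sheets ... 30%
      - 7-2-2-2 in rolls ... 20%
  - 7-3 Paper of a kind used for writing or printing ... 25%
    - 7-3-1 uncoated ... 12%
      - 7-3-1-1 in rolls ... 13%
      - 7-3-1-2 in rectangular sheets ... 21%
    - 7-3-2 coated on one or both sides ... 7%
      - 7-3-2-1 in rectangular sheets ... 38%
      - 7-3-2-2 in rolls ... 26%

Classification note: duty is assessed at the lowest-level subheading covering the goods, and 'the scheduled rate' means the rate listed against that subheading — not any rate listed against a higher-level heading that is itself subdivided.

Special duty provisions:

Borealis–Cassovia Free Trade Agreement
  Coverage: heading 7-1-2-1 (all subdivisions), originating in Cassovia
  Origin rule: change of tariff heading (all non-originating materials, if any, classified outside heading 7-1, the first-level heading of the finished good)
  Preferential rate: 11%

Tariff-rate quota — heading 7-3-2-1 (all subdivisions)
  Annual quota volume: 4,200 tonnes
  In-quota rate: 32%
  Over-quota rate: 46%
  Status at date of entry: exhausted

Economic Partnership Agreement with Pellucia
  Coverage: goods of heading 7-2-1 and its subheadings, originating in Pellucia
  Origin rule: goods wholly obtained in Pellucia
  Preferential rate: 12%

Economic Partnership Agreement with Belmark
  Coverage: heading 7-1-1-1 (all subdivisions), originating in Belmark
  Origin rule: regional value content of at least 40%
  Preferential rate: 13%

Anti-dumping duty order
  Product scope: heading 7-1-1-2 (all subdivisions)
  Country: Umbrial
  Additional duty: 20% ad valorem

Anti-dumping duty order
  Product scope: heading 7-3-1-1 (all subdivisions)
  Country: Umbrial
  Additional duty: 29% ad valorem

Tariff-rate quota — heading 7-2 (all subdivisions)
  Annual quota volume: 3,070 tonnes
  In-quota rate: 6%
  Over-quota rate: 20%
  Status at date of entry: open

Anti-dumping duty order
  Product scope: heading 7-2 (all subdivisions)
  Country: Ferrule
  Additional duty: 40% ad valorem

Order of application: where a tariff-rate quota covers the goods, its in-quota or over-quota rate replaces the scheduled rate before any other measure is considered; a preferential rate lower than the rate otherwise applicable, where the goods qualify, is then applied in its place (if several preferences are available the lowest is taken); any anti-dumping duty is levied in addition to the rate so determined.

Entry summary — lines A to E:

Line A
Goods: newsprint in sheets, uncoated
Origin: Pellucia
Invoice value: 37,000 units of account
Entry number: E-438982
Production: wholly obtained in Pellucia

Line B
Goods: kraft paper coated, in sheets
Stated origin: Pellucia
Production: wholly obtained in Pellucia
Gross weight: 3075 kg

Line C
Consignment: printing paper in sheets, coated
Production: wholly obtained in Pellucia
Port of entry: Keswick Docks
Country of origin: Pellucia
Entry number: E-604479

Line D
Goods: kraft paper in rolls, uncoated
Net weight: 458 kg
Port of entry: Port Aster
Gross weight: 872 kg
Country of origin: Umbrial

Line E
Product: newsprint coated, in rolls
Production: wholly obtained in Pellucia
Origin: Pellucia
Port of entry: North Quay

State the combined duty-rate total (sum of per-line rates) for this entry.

Line A: newsprint → 7-2; uncoated → 7-2-2; in sheets → 7-2-2-1. Scheduled 30%. quota on 7-2 open → in-quota 6%; Pellucia agreement on 7-2-1: 7-2-2-1 not covered. → 6%.
Line B: kraft paper → 7-1; coated → 7-1-1; in sheets → 7-1-1-1. Scheduled 26%. Pellucia agreement on 7-2-1: 7-1-1-1 not covered. → 26%.
Line C: printing paper → 7-3; coated → 7-3-2; in sheets → 7-3-2-1. Scheduled 38%. quota on 7-3-2-1 exhausted → over-quota 46%; Pellucia agreement on 7-2-1: 7-3-2-1 not covered. → 46%.
Line D: kraft paper → 7-1; uncoated → 7-1-2; in rolls → 7-1-2-2. Scheduled 28%. No special measure applies. → 28%.
Line E: newsprint → 7-2; coated → 7-2-1; in rolls → 7-2-1-1. Scheduled 19%. quota on 7-2 open → in-quota 6%; Pellucia agreement on 7-2-1: wholly obtained → 12% available; preference 12% not lower than 6% → no reduction. → 6%.
Sum: 6% + 26% + 46% + 28% + 6% = 112%.

112%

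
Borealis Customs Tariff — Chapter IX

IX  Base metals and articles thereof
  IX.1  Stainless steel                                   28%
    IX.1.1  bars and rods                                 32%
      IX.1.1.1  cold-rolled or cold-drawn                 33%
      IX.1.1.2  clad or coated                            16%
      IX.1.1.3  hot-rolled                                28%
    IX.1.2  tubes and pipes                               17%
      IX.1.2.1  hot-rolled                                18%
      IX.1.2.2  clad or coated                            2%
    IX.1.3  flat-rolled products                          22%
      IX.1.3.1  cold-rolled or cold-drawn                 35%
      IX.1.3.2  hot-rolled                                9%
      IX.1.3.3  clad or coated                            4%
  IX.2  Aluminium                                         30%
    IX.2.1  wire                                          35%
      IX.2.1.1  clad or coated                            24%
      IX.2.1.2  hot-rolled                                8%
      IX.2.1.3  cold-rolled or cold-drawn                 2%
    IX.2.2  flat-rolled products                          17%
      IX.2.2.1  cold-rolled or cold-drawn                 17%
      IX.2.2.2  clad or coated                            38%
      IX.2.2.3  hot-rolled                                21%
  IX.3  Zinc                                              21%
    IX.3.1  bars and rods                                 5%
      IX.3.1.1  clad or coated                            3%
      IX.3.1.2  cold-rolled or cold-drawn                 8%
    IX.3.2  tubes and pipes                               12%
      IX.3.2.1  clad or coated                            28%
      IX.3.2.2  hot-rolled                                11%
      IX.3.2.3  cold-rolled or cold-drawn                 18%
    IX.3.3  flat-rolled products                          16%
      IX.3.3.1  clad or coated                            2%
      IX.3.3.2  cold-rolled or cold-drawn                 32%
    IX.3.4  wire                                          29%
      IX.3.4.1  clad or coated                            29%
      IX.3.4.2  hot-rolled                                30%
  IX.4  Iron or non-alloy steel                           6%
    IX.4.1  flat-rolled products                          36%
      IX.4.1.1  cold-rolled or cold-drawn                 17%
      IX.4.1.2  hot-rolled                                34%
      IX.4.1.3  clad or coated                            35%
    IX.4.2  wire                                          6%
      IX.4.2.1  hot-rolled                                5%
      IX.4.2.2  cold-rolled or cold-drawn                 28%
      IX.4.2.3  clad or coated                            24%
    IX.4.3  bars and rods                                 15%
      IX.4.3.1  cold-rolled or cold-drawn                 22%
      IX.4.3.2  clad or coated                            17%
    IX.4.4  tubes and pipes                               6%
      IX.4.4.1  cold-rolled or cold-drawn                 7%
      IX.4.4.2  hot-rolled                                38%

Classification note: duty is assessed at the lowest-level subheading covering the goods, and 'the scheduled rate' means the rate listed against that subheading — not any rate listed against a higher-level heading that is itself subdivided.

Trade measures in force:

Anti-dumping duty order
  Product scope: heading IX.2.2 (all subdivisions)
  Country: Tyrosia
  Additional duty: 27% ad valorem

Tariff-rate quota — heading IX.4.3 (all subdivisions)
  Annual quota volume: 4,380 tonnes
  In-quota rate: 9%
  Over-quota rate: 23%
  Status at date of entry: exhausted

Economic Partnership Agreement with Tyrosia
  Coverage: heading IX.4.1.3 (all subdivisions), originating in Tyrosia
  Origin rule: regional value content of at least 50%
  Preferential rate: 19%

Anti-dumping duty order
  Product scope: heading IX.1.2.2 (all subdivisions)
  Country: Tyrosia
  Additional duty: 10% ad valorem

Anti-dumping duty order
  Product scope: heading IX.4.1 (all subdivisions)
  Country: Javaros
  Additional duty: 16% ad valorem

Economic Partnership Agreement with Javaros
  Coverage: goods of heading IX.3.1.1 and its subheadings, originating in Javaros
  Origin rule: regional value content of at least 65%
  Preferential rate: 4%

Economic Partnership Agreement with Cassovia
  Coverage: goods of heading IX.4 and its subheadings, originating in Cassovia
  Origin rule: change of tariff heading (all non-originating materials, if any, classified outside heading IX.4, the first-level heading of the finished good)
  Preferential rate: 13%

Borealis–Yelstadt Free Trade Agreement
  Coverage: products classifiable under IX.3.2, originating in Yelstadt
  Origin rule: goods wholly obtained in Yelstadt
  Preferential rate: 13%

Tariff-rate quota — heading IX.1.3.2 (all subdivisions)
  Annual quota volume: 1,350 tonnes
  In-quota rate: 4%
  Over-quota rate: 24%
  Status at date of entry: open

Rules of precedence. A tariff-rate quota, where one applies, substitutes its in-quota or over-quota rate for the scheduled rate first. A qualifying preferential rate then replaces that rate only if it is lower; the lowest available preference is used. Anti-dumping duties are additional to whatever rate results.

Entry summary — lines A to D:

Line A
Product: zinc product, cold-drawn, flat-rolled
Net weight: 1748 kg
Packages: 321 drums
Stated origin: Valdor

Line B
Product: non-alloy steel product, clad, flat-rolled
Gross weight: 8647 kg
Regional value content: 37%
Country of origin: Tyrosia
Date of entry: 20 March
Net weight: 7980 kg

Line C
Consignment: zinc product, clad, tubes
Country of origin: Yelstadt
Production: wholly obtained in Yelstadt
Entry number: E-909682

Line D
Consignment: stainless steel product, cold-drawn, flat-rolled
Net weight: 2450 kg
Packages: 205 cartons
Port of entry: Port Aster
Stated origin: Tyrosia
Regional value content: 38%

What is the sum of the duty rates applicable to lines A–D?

115%

Line A: zinc → IX.3; flat-rolled → IX.3.3; cold-drawn → IX.3.3.2. Scheduled 32%. No special measure applies. → 32%.
Line B: non-alloy steel → IX.4; flat-rolled → IX.4.1; clad → IX.4.1.3. Scheduled 35%. Tyrosia agreement on IX.4.1.3: RVC < 50%. → 35%.
Line C: zinc → IX.3; tubes → IX.3.2; clad → IX.3.2.1. Scheduled 28%. Yelstadt agreement on IX.3.2: wholly obtained → 13% available; preferential 13%. → 13%.
Line D: stainless steel → IX.1; flat-rolled → IX.1.3; cold-drawn → IX.1.3.1. Scheduled 35%. Tyrosia agreement on IX.4.1.3: IX.1.3.1 not covered. → 35%.
Sum: 32% + 35% + 13% + 35% = 115%.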